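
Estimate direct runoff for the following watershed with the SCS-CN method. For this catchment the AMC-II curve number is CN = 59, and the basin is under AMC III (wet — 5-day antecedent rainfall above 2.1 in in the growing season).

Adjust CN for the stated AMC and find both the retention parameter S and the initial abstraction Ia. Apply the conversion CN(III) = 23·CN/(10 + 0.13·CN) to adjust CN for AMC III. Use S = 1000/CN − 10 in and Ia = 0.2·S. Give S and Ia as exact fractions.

S = 4100/1357 in ≈ 3.021 in; Ia = 820/1357 in ≈ 0.604 in

Adjust CN=59 to AMC III: 23·59/(10 + 0.13·59) → 1357 ÷ (1767/100) = 135700/1767 ≈ 76.797
S = 1000/(135700/1767) − 10 = 4100/1357 in ≈ 3.021 in
Ia = 0.2·(4100/1357) = 820/1357 in ≈ 0.604 in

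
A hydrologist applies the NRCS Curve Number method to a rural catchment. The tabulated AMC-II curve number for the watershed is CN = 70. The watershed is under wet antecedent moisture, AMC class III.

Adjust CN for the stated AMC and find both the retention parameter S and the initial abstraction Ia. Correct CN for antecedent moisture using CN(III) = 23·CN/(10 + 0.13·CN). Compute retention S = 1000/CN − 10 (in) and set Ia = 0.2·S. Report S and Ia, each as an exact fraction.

S = 300/161 in ≈ 1.863 in; Ia = 60/161 in ≈ 0.373 in

Adjust CN=70 to AMC III: 23·70/(10 + 0.13·70) → 1610 ÷ (191/10) = 16100/191 ≈ 84.293
S = 1000/(16100/191) − 10 = 300/161 in ≈ 1.863 in
Ia = 0.2·(300/161) = 60/161 in ≈ 0.373 in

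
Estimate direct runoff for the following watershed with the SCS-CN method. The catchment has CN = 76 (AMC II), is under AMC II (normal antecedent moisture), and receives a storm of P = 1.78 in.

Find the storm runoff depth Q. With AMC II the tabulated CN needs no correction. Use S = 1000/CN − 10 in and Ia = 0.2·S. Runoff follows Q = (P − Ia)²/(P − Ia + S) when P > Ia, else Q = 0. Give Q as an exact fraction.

AMC II — tabulated CN = 76 applies directly.
S = 1000/76 − 10 = 60/19 in ≈ 3.158 in
Ia = 0.2S: 0.2·3.158 = 0.632 in (exactly 12/19)
P − Ia = 1.780 − 0.632 = 1091/950 ≈ 1.148 in (> 0, runoff occurs)
Runoff Q = (P−Ia)²/(P−Ia+S) = (1.148)²/(1.148+3.158) = 1190281/3886450 ≈ 0.306 in

Q = 1190281/3886450 in ≈ 0.306 in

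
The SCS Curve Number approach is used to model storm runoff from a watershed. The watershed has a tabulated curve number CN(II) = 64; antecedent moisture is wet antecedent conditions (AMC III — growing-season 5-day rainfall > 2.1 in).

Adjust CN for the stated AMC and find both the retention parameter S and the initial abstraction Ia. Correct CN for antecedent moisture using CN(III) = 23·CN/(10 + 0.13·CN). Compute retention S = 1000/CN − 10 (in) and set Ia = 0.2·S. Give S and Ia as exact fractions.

Wet (AMC III): CN(III) = 23·64/(10 + 0.13·64) = 1472/(458/25) = 18400/229 ≈ 80.349
Retention S: 1000/CN − 10 with CN=80.349 → S = 225/92 ≈ 2.446 in
Initial abstraction Ia = S/5 = (225/92)/5 = 45/92 ≈ 0.489 in

S = 225/92 in ≈ 2.446 in; Ia = 45/92 in ≈ 0.489 in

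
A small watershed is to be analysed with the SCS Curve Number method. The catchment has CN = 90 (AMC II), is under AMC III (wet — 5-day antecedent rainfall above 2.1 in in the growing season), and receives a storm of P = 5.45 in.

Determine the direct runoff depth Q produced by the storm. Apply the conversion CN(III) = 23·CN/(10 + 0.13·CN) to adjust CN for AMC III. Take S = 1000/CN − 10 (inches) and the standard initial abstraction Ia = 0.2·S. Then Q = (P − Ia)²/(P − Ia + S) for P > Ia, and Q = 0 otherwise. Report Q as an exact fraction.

Q = 491198569/100034820 in ≈ 4.910 in

Adjust CN=90 to AMC III: 23·90/(10 + 0.13·90) → 2070 ÷ (217/10) = 20700/217 ≈ 95.392
S = 1000/(20700/217) − 10 = 100/207 in ≈ 0.483 in
Ia = 0.2·(100/207) = 20/207 in ≈ 0.097 in
P − Ia = 5.450 − 0.097 = 22163/4140 ≈ 5.353 in (> 0, runoff occurs)
Runoff Q = (P−Ia)²/(P−Ia+S) = (5.353)²/(5.353+0.483) = 491198569/100034820 ≈ 4.910 in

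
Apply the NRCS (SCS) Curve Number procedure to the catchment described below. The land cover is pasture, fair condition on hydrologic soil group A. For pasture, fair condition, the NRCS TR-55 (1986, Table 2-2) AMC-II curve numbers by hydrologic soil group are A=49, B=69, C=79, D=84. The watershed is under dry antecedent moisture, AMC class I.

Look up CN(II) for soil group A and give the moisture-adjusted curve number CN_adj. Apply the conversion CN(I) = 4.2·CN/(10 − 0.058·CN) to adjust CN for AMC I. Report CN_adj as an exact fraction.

CN_adj = 34300/1193 ≈ 28.751

NRCS table: pasture, fair condition, soil group A → CN(II) = 49
Adjust CN=49 to AMC I: 4.2·49/(10 − 0.058·49) → (1029/5) ÷ (3579/500) = 34300/1193 ≈ 28.751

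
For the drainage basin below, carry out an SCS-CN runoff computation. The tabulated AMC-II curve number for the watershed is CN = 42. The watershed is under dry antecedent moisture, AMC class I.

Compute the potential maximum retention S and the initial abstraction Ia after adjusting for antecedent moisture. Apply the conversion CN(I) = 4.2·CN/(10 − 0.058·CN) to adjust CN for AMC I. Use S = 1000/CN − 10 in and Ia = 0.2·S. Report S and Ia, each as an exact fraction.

Adjust CN=42 to AMC I: 4.2·42/(10 − 0.058·42) → (882/5) ÷ (1891/250) = 44100/1891 ≈ 23.321
Retention S: 1000/CN − 10 with CN=23.321 → S = 14500/441 ≈ 32.880 in
Ia = 0.2S: 0.2·32.880 = 6.576 in (exactly 2900/441)

S = 14500/441 in ≈ 32.880 in; Ia = 2900/441 in ≈ 6.576 in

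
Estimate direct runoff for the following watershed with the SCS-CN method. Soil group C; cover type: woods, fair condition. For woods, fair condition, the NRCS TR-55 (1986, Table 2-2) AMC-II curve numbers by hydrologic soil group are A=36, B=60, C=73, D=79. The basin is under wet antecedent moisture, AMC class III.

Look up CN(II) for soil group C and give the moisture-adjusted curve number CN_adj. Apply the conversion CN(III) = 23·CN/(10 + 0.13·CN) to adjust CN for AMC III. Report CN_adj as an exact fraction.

CN_adj = 167900/1949 ≈ 86.147

NRCS table: woods, fair condition, soil group C → CN(II) = 73
Wet (AMC III): CN(III) = 23·73/(10 + 0.13·73) = 1679/(1949/100) = 167900/1949 ≈ 86.147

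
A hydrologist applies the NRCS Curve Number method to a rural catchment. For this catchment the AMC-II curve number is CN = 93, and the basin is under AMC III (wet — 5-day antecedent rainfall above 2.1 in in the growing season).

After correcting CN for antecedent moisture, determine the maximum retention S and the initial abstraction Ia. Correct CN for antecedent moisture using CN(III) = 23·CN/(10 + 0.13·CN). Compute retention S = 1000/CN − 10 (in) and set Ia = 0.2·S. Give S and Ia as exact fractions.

Wet (AMC III): CN(III) = 23·93/(10 + 0.13·93) = 2139/(2209/100) = 213900/2209 ≈ 96.831
S = 1000/(213900/2209) − 10 = 700/2139 in ≈ 0.327 in
Initial abstraction Ia = S/5 = (700/2139)/5 = 140/2139 ≈ 0.065 in

S = 700/2139 in ≈ 0.327 in; Ia = 140/2139 in ≈ 0.065 in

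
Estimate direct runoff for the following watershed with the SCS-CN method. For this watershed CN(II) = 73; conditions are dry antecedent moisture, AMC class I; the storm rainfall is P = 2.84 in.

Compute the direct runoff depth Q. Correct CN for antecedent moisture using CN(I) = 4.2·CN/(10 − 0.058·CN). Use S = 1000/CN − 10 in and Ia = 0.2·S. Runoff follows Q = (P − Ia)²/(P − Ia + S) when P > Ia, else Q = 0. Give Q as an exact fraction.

Adjust CN=73 to AMC I: 4.2·73/(10 − 0.058·73) → (1533/5) ÷ (2883/500) = 51100/961 ≈ 53.174
S = 1000/(51100/961) − 10 = 4500/511 in ≈ 8.806 in
Ia = 0.2·(4500/511) = 900/511 in ≈ 1.761 in
P − Ia = 2.840 − 1.761 = 13781/12775 ≈ 1.079 in (> 0, runoff occurs)
Q = (13781/12775)²/((13781/12775) + 4500/511) = (189915961/163200625)/(126281/12775) = 189915961/1613239775 in ≈ 0.118 in

Q = 189915961/1613239775 in ≈ 0.118 in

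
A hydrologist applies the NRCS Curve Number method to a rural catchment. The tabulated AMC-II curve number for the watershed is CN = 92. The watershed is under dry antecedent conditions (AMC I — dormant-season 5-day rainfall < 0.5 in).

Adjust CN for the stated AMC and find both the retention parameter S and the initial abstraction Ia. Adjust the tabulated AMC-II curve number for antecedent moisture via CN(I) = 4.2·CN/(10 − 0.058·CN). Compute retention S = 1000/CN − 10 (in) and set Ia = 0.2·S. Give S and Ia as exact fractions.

S = 1000/483 in ≈ 2.070 in; Ia = 200/483 in ≈ 0.414 in

Adjust CN=92 to AMC I: 4.2·92/(10 − 0.058·92) → (1932/5) ÷ (583/125) = 48300/583 ≈ 82.847
Max retention: S = 1000/(48300/583) − 10 = 1000/483 in (≈ 2.070 in)
Ia = 0.2·(1000/483) = 200/483 in ≈ 0.414 in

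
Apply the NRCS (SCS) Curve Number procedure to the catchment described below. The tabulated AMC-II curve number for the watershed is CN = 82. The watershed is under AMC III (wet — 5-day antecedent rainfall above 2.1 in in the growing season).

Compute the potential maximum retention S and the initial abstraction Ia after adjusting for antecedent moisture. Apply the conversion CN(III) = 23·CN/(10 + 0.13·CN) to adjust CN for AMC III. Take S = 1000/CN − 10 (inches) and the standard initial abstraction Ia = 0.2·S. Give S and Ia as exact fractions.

S = 900/943 in ≈ 0.954 in; Ia = 180/943 in ≈ 0.191 in

Adjust CN=82 to AMC III: 23·82/(10 + 0.13·82) → 1886 ÷ (1033/50) = 94300/1033 ≈ 91.288
Max retention: S = 1000/(94300/1033) − 10 = 900/943 in (≈ 0.954 in)
Initial abstraction Ia = S/5 = (900/943)/5 = 180/943 ≈ 0.191 in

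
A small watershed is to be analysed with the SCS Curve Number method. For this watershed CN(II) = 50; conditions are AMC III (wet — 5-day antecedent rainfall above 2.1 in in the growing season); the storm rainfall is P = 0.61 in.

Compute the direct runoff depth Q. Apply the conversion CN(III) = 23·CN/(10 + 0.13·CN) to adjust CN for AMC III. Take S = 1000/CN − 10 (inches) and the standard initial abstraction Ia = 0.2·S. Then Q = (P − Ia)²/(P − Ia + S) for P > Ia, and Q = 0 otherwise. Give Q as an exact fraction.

Q = 0 in ≈ 0.000 in

CN(III) from CN(II)=50: (23·50)/(10 + 0.13·50) = 2300/33 ≈ 69.697
S = 1000/(2300/33) − 10 = 100/23 in ≈ 4.348 in
Ia = 0.2·(100/23) = 20/23 in ≈ 0.870 in
P = 0.610 ≤ Ia = 0.870 in: entire storm abstracted, Q = 0.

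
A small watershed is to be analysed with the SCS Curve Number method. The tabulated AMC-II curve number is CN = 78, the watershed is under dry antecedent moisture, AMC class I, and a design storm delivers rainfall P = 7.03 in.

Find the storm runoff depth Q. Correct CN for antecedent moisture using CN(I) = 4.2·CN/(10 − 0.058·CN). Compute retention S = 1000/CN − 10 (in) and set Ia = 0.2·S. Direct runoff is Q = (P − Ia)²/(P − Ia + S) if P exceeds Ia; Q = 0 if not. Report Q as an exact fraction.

Q = 216929583049/83190498300 in ≈ 2.608 in

Adjust CN=78 to AMC I: 4.2·78/(10 − 0.058·78) → (1638/5) ÷ (1369/250) = 81900/1369 ≈ 59.825
Max retention: S = 1000/(81900/1369) − 10 = 5500/819 in (≈ 6.716 in)
Initial abstraction Ia = S/5 = (5500/819)/5 = 1100/819 ≈ 1.343 in
P − Ia = 7.030 − 1.343 = 465757/81900 ≈ 5.687 in (> 0, runoff occurs)
Runoff Q = (P−Ia)²/(P−Ia+S) = (5.687)²/(5.687+6.716) = 216929583049/83190498300 ≈ 2.608 in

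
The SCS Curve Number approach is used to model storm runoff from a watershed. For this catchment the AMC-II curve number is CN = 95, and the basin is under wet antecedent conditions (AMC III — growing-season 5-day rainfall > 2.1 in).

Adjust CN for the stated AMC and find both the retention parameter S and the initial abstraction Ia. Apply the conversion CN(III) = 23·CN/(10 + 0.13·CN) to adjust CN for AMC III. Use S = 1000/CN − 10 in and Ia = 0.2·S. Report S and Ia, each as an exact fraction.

Wet (AMC III): CN(III) = 23·95/(10 + 0.13·95) = 2185/(447/20) = 43700/447 ≈ 97.763
Max retention: S = 1000/(43700/447) − 10 = 100/437 in (≈ 0.229 in)
Ia = 0.2S: 0.2·0.229 = 0.046 in (exactly 20/437)

S = 100/437 in ≈ 0.229 in; Ia = 20/437 in ≈ 0.046 in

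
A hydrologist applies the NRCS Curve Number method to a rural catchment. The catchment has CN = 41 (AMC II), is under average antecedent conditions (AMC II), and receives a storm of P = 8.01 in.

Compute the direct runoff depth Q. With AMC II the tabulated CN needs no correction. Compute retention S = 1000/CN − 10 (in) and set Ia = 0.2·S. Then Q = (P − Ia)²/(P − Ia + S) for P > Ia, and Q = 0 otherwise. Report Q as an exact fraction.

Q = 442723681/328168100 in ≈ 1.349 in

AMC II — tabulated CN = 41 applies directly.
S = 1000/41 − 10 = 590/41 in ≈ 14.390 in
Ia = 0.2S: 0.2·14.390 = 2.878 in (exactly 118/41)
P − Ia = 8.010 − 2.878 = 21041/4100 ≈ 5.132 in (> 0, runoff occurs)
Q = (21041/4100)²/((21041/4100) + 590/41) = (442723681/16810000)/(80041/4100) = 442723681/328168100 in ≈ 1.349 in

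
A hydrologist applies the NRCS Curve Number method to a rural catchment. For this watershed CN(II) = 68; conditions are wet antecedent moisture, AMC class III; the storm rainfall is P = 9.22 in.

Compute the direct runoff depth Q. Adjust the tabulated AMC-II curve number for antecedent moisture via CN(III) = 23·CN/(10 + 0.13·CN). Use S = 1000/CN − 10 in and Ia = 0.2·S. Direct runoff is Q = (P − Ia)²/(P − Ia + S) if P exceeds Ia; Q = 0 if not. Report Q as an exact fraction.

Q = 29670407001/4149507050 in ≈ 7.150 in

Adjust CN=68 to AMC III: 23·68/(10 + 0.13·68) → 1564 ÷ (471/25) = 39100/471 ≈ 83.015
Retention S: 1000/CN − 10 with CN=83.015 → S = 800/391 ≈ 2.046 in
Ia = 0.2·(800/391) = 160/391 in ≈ 0.409 in
P − Ia = 9.220 − 0.409 = 172251/19550 ≈ 8.811 in (> 0, runoff occurs)
Q: (172251/19550)² ÷ (212251/19550) = 29670407001/4149507050 in (≈ 7.150 in)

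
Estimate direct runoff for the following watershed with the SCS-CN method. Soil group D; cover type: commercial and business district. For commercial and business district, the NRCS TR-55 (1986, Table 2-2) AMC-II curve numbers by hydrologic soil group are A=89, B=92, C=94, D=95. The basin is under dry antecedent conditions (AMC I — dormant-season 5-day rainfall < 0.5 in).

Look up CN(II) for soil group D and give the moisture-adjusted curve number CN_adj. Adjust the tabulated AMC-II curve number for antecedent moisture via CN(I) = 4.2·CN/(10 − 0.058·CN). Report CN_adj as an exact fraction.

NRCS table: commercial and business district, soil group D → CN(II) = 95
CN(I) from CN(II)=95: (4.2·95)/(10 − 0.058·95) = 39900/449 ≈ 88.864

CN_adj = 39900/449 ≈ 88.864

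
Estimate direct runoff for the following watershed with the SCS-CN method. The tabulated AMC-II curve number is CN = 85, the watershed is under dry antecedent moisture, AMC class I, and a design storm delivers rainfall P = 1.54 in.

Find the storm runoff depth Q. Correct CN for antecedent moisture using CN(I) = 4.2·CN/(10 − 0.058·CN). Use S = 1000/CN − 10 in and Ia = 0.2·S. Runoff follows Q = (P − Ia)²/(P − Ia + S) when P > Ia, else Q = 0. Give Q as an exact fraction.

Q = 17330569/173519850 in ≈ 0.100 in

CN(I) from CN(II)=85: (4.2·85)/(10 − 0.058·85) = 11900/169 ≈ 70.414
S = 1000/(11900/169) − 10 = 500/119 in ≈ 4.202 in
Initial abstraction Ia = S/5 = (500/119)/5 = 100/119 ≈ 0.840 in
Excess rainfall: 1.540 − 0.840 = 0.700 in; P > Ia so Q > 0
Runoff Q = (P−Ia)²/(P−Ia+S) = (0.700)²/(0.700+4.202) = 17330569/173519850 ≈ 0.100 in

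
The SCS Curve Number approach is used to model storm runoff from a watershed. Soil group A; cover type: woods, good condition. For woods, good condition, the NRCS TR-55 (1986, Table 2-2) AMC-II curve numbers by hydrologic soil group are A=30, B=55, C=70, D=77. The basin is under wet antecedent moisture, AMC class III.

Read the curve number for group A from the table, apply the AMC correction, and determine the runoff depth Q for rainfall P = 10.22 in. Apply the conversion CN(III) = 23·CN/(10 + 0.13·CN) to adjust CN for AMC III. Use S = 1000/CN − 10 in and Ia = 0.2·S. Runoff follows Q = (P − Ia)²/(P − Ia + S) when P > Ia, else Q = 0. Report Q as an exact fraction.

Q = 16297369/4453950 in ≈ 3.659 in

NRCS table: woods, good condition, soil group A → CN(II) = 30
CN(III) from CN(II)=30: (23·30)/(10 + 0.13·30) = 6900/139 ≈ 49.640
Retention S: 1000/CN − 10 with CN=49.640 → S = 700/69 ≈ 10.145 in
Initial abstraction Ia = S/5 = (700/69)/5 = 140/69 ≈ 2.029 in
Since P=10.220 > Ia=2.029: effective rainfall P−Ia = 28259/3450 in
Q = (28259/3450)²/((28259/3450) + 700/69) = (798571081/11902500)/(63259/3450) = 16297369/4453950 in ≈ 3.659 in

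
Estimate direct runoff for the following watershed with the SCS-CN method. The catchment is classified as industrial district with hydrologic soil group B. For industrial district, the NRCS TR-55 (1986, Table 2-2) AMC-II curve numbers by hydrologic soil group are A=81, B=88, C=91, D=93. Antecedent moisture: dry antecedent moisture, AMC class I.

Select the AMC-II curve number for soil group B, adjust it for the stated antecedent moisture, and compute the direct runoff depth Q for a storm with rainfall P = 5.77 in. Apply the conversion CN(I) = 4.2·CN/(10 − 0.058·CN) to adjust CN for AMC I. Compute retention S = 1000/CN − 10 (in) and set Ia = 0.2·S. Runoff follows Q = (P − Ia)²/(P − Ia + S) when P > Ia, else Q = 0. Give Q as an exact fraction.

Q = 1554646041/496103300 in ≈ 3.134 in

NRCS table: industrial district, soil group B → CN(II) = 88
CN(I) from CN(II)=88: (4.2·88)/(10 − 0.058·88) = 3850/51 ≈ 75.490
Retention S: 1000/CN − 10 with CN=75.490 → S = 250/77 ≈ 3.247 in
Ia = 0.2S: 0.2·3.247 = 0.649 in (exactly 50/77)
Excess rainfall: 5.770 − 0.649 = 5.121 in; P > Ia so Q > 0
Q = (39429/7700)²/((39429/7700) + 250/77) = (1554646041/59290000)/(64429/7700) = 1554646041/496103300 in ≈ 3.134 in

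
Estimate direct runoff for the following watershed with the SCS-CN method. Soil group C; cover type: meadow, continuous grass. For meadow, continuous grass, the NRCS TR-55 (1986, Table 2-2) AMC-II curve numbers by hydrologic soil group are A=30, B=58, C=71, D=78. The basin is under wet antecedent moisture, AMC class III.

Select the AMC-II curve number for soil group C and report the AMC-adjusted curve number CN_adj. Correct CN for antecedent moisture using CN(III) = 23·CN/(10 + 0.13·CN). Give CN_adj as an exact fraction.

CN_adj = 163300/1923 ≈ 84.919

NRCS table: meadow, continuous grass, soil group C → CN(II) = 71
CN(III) from CN(II)=71: (23·71)/(10 + 0.13·71) = 163300/1923 ≈ 84.919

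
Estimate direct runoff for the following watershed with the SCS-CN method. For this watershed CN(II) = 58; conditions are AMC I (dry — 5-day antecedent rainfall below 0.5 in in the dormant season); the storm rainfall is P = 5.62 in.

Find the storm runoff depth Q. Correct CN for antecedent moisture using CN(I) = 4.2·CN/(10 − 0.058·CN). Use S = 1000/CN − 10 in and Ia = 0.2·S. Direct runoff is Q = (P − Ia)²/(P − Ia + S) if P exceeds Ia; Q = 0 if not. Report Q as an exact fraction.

Q = 9916201/40816050 in ≈ 0.243 in

Adjust CN=58 to AMC I: 4.2·58/(10 − 0.058·58) → (1218/5) ÷ (1659/250) = 2900/79 ≈ 36.709
S = 1000/(2900/79) − 10 = 500/29 in ≈ 17.241 in
Ia = 0.2S: 0.2·17.241 = 3.448 in (exactly 100/29)
Excess rainfall: 5.620 − 3.448 = 2.172 in; P > Ia so Q > 0
Q: (3149/1450)² ÷ (28149/1450) = 9916201/40816050 in (≈ 0.243 in)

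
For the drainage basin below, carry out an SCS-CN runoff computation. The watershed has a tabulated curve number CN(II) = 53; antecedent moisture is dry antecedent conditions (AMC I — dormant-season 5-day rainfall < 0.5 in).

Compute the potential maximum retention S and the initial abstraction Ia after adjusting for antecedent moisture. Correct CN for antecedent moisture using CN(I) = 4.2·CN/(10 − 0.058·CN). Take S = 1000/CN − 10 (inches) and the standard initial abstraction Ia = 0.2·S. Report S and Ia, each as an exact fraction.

S = 23500/1113 in ≈ 21.114 in; Ia = 4700/1113 in ≈ 4.223 in

CN(I) from CN(II)=53: (4.2·53)/(10 − 0.058·53) = 111300/3463 ≈ 32.140
Max retention: S = 1000/(111300/3463) − 10 = 23500/1113 in (≈ 21.114 in)
Ia = 0.2S: 0.2·21.114 = 4.223 in (exactly 4700/1113)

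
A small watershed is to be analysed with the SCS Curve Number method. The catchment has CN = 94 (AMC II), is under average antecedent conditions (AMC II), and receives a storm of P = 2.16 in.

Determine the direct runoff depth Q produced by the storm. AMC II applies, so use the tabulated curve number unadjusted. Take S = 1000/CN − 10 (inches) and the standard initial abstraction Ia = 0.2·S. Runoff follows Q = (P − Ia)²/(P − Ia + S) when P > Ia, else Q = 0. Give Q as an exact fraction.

Q = 950424/614525 in ≈ 1.547 in

Average conditions: CN = 94 (no AMC adjustment).
Max retention: S = 1000/94 − 10 = 30/47 in (≈ 0.638 in)
Ia = 0.2S: 0.2·0.638 = 0.128 in (exactly 6/47)
Excess rainfall: 2.160 − 0.128 = 2.032 in; P > Ia so Q > 0
Runoff Q = (P−Ia)²/(P−Ia+S) = (2.032)²/(2.032+0.638) = 950424/614525 ≈ 1.547 in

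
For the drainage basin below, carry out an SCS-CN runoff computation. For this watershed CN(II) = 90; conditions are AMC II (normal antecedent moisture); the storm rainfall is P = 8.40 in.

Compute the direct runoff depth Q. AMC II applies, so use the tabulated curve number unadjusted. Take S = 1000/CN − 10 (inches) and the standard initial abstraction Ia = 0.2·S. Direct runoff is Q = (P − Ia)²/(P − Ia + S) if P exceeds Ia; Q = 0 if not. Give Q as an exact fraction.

CN(II) = 90; AMC II needs no correction.
Retention S: 1000/CN − 10 with CN=90.000 → S = 10/9 ≈ 1.111 in
Initial abstraction Ia = S/5 = (10/9)/5 = 2/9 ≈ 0.222 in
P − Ia = 8.400 − 0.222 = 368/45 ≈ 8.178 in (> 0, runoff occurs)
Q = (368/45)²/((368/45) + 10/9) = (135424/2025)/(418/45) = 67712/9405 in ≈ 7.200 in

Q = 67712/9405 in ≈ 7.200 in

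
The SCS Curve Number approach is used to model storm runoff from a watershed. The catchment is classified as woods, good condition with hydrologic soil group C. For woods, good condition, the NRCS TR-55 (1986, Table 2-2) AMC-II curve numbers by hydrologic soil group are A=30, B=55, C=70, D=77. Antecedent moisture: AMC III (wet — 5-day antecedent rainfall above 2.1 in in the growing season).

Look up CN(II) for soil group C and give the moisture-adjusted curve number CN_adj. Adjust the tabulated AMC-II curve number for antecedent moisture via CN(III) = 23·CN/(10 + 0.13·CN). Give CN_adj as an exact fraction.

CN_adj = 16100/191 ≈ 84.293

NRCS table: woods, good condition, soil group C → CN(II) = 70
Adjust CN=70 to AMC III: 23·70/(10 + 0.13·70) → 1610 ÷ (191/10) = 16100/191 ≈ 84.293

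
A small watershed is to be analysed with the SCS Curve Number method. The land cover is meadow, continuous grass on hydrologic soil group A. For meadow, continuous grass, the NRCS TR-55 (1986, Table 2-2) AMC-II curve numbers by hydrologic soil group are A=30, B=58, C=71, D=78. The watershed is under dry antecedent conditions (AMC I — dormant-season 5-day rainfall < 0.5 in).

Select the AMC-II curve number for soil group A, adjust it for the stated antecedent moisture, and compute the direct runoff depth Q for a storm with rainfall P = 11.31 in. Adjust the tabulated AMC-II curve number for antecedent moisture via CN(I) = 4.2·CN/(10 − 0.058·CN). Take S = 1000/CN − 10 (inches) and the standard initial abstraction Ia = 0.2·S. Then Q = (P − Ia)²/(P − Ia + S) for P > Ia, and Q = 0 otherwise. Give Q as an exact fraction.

NRCS table: meadow, continuous grass, soil group A → CN(II) = 30
CN(I) from CN(II)=30: (4.2·30)/(10 − 0.058·30) = 900/59 ≈ 15.254
Max retention: S = 1000/(900/59) − 10 = 500/9 in (≈ 55.556 in)
Ia = 0.2S: 0.2·55.556 = 11.111 in (exactly 100/9)
Excess rainfall: 11.310 − 11.111 = 0.199 in; P > Ia so Q > 0
Q = (179/900)²/((179/900) + 500/9) = (32041/810000)/(50179/900) = 32041/45161100 in ≈ 0.001 in

Q = 32041/45161100 in ≈ 0.001 in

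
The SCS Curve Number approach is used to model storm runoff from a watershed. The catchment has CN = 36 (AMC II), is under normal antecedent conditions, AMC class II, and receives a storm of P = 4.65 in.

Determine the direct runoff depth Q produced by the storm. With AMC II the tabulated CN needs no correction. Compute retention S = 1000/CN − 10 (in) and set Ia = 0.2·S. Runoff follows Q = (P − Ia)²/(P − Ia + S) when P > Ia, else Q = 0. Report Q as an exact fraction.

CN(II) = 36; AMC II needs no correction.
Retention S: 1000/CN − 10 with CN=36.000 → S = 160/9 ≈ 17.778 in
Initial abstraction Ia = S/5 = (160/9)/5 = 32/9 ≈ 3.556 in
Excess rainfall: 4.650 − 3.556 = 1.094 in; P > Ia so Q > 0
Q: (197/180)² ÷ (3397/180) = 38809/611460 in (≈ 0.063 in)

Q = 38809/611460 in ≈ 0.063 in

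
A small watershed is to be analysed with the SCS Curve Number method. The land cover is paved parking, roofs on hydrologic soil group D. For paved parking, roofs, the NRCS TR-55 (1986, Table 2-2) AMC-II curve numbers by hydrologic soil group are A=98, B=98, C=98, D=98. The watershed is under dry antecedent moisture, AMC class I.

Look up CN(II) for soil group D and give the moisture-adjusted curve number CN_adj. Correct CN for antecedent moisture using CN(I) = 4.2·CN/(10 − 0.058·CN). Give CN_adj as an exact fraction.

NRCS table: paved parking, roofs, soil group D → CN(II) = 98
Adjust CN=98 to AMC I: 4.2·98/(10 − 0.058·98) → (2058/5) ÷ (1079/250) = 102900/1079 ≈ 95.366

CN_adj = 102900/1079 ≈ 95.366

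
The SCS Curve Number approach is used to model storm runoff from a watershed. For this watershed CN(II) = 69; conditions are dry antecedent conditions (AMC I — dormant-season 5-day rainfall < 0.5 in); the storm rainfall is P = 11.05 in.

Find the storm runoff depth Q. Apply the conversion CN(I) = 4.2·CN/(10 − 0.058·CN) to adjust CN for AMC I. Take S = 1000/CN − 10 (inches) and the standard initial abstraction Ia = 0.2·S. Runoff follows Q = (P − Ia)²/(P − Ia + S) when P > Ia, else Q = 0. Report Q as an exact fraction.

CN(I) from CN(II)=69: (4.2·69)/(10 − 0.058·69) = 144900/2999 ≈ 48.316
Retention S: 1000/CN − 10 with CN=48.316 → S = 15500/1449 ≈ 10.697 in
Initial abstraction Ia = S/5 = (15500/1449)/5 = 3100/1449 ≈ 2.139 in
Excess rainfall: 11.050 − 2.139 = 8.911 in; P > Ia so Q > 0
Q = (258229/28980)²/((258229/28980) + 15500/1449) = (66682216441/839840400)/(568229/28980) = 66682216441/16467276420 in ≈ 4.049 in

Q = 66682216441/16467276420 in ≈ 4.049 in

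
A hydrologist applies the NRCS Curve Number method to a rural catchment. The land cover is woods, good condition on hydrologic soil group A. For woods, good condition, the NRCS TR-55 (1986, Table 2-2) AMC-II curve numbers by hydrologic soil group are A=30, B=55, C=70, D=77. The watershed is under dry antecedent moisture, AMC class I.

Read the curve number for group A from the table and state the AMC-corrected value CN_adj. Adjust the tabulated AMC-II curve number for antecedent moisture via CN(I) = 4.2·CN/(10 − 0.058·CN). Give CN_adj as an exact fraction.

NRCS table: woods, good condition, soil group A → CN(II) = 30
Dry (AMC I): CN(I) = 4.2·30/(10 − 0.058·30) = 126/(413/50) = 900/59 ≈ 15.254

CN_adj = 900/59 ≈ 15.254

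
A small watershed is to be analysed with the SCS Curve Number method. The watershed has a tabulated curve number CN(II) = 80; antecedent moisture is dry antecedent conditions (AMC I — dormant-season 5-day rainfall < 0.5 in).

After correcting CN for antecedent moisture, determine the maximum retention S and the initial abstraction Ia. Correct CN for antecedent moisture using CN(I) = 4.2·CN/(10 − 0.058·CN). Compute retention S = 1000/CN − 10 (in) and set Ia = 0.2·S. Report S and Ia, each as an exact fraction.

CN(I) from CN(II)=80: (4.2·80)/(10 − 0.058·80) = 4200/67 ≈ 62.687
Retention S: 1000/CN − 10 with CN=62.687 → S = 125/21 ≈ 5.952 in
Ia = 0.2·(125/21) = 25/21 in ≈ 1.190 in

S = 125/21 in ≈ 5.952 in; Ia = 25/21 in ≈ 1.190 in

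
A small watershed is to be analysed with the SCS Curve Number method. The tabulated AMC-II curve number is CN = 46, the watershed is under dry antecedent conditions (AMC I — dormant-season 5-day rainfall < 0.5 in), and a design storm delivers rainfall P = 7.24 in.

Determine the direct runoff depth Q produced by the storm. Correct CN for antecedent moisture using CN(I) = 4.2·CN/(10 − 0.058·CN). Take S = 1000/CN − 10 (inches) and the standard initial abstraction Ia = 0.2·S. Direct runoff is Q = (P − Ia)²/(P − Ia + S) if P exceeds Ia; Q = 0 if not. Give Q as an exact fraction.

Q = 44102881/479542525 in ≈ 0.092 in

CN(I) from CN(II)=46: (4.2·46)/(10 − 0.058·46) = 16100/611 ≈ 26.350
S = 1000/(16100/611) − 10 = 4500/161 in ≈ 27.950 in
Initial abstraction Ia = S/5 = (4500/161)/5 = 900/161 ≈ 5.590 in
P − Ia = 7.240 − 5.590 = 6641/4025 ≈ 1.650 in (> 0, runoff occurs)
Q: (6641/4025)² ÷ (119141/4025) = 44102881/479542525 in (≈ 0.092 in)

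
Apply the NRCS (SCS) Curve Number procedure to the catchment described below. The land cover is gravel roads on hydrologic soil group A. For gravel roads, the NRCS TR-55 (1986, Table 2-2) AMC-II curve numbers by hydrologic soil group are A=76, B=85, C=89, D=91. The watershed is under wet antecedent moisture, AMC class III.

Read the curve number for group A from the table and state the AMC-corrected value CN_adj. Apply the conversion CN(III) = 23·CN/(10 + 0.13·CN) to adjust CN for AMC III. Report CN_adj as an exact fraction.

NRCS table: gravel roads, soil group A → CN(II) = 76
Wet (AMC III): CN(III) = 23·76/(10 + 0.13·76) = 1748/(497/25) = 43700/497 ≈ 87.928

CN_adj = 43700/497 ≈ 87.928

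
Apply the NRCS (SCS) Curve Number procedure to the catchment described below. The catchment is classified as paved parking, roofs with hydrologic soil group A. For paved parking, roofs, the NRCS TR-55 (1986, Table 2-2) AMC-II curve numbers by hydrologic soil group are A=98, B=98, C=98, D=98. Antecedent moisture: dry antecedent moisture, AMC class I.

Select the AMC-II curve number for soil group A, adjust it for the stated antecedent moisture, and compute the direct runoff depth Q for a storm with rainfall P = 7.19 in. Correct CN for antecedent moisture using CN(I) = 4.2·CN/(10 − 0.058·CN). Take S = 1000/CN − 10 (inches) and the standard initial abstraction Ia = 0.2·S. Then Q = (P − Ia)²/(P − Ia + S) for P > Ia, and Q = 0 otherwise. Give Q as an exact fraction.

NRCS table: paved parking, roofs, soil group A → CN(II) = 98
Dry (AMC I): CN(I) = 4.2·98/(10 − 0.058·98) = (2058/5)/(1079/250) = 102900/1079 ≈ 95.366
Retention S: 1000/CN − 10 with CN=95.366 → S = 500/1029 ≈ 0.486 in
Ia = 0.2S: 0.2·0.486 = 0.097 in (exactly 100/1029)
Since P=7.190 > Ia=0.097: effective rainfall P−Ia = 729851/102900 in
Runoff Q = (P−Ia)²/(P−Ia+S) = (7.093)²/(7.093+0.486) = 532682482201/80246667900 ≈ 6.638 in

Q = 532682482201/80246667900 in ≈ 6.638 in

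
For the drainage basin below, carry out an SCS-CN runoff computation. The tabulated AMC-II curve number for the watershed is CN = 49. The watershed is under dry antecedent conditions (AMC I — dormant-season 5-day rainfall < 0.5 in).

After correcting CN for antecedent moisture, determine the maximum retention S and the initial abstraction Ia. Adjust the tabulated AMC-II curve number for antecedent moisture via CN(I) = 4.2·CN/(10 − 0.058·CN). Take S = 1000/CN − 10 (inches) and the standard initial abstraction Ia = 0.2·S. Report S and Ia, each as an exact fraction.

Dry (AMC I): CN(I) = 4.2·49/(10 − 0.058·49) = (1029/5)/(3579/500) = 34300/1193 ≈ 28.751
Retention S: 1000/CN − 10 with CN=28.751 → S = 8500/343 ≈ 24.781 in
Initial abstraction Ia = S/5 = (8500/343)/5 = 1700/343 ≈ 4.956 in

S = 8500/343 in ≈ 24.781 in; Ia = 1700/343 in ≈ 4.956 in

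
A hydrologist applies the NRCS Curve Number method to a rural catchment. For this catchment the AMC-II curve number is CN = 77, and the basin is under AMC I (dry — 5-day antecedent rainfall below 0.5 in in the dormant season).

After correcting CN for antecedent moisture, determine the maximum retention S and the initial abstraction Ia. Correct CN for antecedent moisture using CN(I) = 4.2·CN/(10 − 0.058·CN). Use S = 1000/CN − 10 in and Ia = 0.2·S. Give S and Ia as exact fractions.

CN(I) from CN(II)=77: (4.2·77)/(10 − 0.058·77) = 161700/2767 ≈ 58.439
Retention S: 1000/CN − 10 with CN=58.439 → S = 11500/1617 ≈ 7.112 in
Ia = 0.2·(11500/1617) = 2300/1617 in ≈ 1.422 in

S = 11500/1617 in ≈ 7.112 in; Ia = 2300/1617 in ≈ 1.422 in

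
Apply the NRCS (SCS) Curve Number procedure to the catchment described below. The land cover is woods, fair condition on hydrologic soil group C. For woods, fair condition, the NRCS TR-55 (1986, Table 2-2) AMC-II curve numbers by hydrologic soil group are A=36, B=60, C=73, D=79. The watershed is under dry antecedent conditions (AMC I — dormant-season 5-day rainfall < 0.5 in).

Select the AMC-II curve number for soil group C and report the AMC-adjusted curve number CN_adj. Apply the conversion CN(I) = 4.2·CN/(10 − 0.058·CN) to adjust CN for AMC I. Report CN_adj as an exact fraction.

CN_adj = 51100/961 ≈ 53.174

NRCS table: woods, fair condition, soil group C → CN(II) = 73
CN(I) from CN(II)=73: (4.2·73)/(10 − 0.058·73) = 51100/961 ≈ 53.174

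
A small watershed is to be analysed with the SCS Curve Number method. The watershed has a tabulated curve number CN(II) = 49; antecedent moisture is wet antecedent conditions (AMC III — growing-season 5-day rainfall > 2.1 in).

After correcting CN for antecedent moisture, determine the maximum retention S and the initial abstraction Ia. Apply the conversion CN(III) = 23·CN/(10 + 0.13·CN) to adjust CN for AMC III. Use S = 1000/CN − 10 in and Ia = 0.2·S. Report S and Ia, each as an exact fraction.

S = 5100/1127 in ≈ 4.525 in; Ia = 1020/1127 in ≈ 0.905 in

Wet (AMC III): CN(III) = 23·49/(10 + 0.13·49) = 1127/(1637/100) = 112700/1637 ≈ 68.845
Retention S: 1000/CN − 10 with CN=68.845 → S = 5100/1127 ≈ 4.525 in
Ia = 0.2S: 0.2·4.525 = 0.905 in (exactly 1020/1127)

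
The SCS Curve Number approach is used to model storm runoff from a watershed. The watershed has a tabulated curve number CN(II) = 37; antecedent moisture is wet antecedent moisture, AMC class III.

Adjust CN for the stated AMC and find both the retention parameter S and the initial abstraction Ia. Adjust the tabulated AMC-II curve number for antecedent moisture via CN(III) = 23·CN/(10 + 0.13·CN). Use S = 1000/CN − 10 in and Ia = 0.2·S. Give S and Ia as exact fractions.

Wet (AMC III): CN(III) = 23·37/(10 + 0.13·37) = 851/(1481/100) = 85100/1481 ≈ 57.461
S = 1000/(85100/1481) − 10 = 6300/851 in ≈ 7.403 in
Initial abstraction Ia = S/5 = (6300/851)/5 = 1260/851 ≈ 1.481 in

S = 6300/851 in ≈ 7.403 in; Ia = 1260/851 in ≈ 1.481 in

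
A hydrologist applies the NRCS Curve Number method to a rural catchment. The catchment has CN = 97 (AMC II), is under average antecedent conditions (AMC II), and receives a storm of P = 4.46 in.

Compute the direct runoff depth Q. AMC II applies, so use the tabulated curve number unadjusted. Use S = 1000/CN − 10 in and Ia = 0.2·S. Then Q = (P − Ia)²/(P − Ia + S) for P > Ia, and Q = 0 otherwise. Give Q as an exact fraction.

AMC II — tabulated CN = 97 applies directly.
Retention S: 1000/CN − 10 with CN=97.000 → S = 30/97 ≈ 0.309 in
Ia = 0.2·(30/97) = 6/97 in ≈ 0.062 in
Since P=4.460 > Ia=0.062: effective rainfall P−Ia = 21331/4850 in
Q = (21331/4850)²/((21331/4850) + 30/97) = (455011561/23522500)/(22831/4850) = 455011561/110730350 in ≈ 4.109 in

Q = 455011561/110730350 in ≈ 4.109 in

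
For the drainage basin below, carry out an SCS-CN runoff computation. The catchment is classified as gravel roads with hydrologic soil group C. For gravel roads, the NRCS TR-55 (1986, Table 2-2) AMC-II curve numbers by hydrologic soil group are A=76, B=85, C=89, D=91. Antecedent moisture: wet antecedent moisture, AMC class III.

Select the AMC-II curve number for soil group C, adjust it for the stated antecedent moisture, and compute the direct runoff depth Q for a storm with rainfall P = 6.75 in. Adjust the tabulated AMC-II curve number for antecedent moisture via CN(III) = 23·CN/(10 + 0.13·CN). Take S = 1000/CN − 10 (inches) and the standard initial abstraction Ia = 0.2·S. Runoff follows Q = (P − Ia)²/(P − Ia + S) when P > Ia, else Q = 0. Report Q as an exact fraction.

NRCS table: gravel roads, soil group C → CN(II) = 89
Wet (AMC III): CN(III) = 23·89/(10 + 0.13·89) = 2047/(2157/100) = 204700/2157 ≈ 94.900
Retention S: 1000/CN − 10 with CN=94.900 → S = 1100/2047 ≈ 0.537 in
Initial abstraction Ia = S/5 = (1100/2047)/5 = 220/2047 ≈ 0.107 in
P − Ia = 6.750 − 0.107 = 54389/8188 ≈ 6.643 in (> 0, runoff occurs)
Runoff Q = (P−Ia)²/(P−Ia+S) = (6.643)²/(6.643+0.537) = 2958163321/481364332 ≈ 6.145 in

Q = 2958163321/481364332 in ≈ 6.145 in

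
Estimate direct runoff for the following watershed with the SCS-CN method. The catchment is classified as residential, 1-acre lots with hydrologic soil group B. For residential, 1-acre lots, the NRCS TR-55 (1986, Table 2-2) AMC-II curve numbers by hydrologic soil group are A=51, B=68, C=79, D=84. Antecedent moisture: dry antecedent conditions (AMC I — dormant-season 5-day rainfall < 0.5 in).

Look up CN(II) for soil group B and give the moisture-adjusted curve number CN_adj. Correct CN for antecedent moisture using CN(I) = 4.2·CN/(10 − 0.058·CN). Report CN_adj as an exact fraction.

CN_adj = 35700/757 ≈ 47.160

NRCS table: residential, 1-acre lots, soil group B → CN(II) = 68
CN(I) from CN(II)=68: (4.2·68)/(10 − 0.058·68) = 35700/757 ≈ 47.160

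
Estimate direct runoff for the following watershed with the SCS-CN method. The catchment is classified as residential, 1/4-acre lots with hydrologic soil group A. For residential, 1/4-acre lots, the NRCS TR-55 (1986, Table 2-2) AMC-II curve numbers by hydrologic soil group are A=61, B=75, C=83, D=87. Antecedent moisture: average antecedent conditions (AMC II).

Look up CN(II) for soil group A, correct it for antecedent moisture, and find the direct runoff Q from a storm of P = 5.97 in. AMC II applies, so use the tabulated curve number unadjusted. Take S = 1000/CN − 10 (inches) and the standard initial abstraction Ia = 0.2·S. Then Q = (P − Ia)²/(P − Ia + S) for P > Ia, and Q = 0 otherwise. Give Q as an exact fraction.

Q = 90992521/45829300 in ≈ 1.985 in

NRCS table: residential, 1/4-acre lots, soil group A → CN(II) = 61
AMC II — tabulated CN = 61 applies directly.
S = 1000/61 − 10 = 390/61 in ≈ 6.393 in
Ia = 0.2·(390/61) = 78/61 in ≈ 1.279 in
Since P=5.970 > Ia=1.279: effective rainfall P−Ia = 28617/6100 in
Q: (28617/6100)² ÷ (67617/6100) = 90992521/45829300 in (≈ 1.985 in)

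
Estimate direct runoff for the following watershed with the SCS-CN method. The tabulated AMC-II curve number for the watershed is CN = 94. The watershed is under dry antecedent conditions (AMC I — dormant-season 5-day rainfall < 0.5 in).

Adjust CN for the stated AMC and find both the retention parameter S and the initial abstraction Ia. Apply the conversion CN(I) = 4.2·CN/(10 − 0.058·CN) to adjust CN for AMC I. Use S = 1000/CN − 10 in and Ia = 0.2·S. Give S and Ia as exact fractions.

CN(I) from CN(II)=94: (4.2·94)/(10 − 0.058·94) = 32900/379 ≈ 86.807
Retention S: 1000/CN − 10 with CN=86.807 → S = 500/329 ≈ 1.520 in
Initial abstraction Ia = S/5 = (500/329)/5 = 100/329 ≈ 0.304 in

S = 500/329 in ≈ 1.520 in; Ia = 100/329 in ≈ 0.304 in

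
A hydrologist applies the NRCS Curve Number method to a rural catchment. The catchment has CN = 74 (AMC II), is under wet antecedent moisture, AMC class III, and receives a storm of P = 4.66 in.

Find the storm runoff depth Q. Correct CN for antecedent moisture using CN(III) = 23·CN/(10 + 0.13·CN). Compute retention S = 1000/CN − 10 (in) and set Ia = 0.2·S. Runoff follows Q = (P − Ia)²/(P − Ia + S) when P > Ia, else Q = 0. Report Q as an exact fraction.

Adjust CN=74 to AMC III: 23·74/(10 + 0.13·74) → 1702 ÷ (981/50) = 85100/981 ≈ 86.748
Retention S: 1000/CN − 10 with CN=86.748 → S = 1300/851 ≈ 1.528 in
Ia = 0.2·(1300/851) = 260/851 in ≈ 0.306 in
Excess rainfall: 4.660 − 0.306 = 4.354 in; P > Ia so Q > 0
Q = (185283/42550)²/((185283/42550) + 1300/851) = (34329790089/1810502500)/(250283/42550) = 34329790089/10649541650 in ≈ 3.224 in

Q = 34329790089/10649541650 in ≈ 3.224 in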